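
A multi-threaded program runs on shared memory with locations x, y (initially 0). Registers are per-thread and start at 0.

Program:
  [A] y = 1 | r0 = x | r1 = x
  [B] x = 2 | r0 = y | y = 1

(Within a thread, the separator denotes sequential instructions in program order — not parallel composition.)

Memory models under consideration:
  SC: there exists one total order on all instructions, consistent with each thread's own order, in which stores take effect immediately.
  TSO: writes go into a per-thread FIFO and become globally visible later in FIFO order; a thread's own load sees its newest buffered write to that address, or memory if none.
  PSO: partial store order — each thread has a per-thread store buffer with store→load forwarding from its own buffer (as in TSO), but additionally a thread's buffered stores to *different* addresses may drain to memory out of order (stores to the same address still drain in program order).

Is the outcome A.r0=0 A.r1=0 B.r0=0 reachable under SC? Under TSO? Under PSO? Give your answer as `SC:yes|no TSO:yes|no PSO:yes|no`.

SC:no TSO:yes PSO:yes

outcome vector order: (A.r0,A.r1,B.r0)
SC: 4 outcomes — {<0 0 1>; <0 2 1>; <2 2 0>; <2 2 1>}
TSO: 6 outcomes — {<0 0 0>; <0 0 1>; <0 2 0>; <0 2 1>; <2 2 0>; <2 2 1>}
PSO: 6 outcomes — {<0 0 0>; <0 0 1>; <0 2 0>; <0 2 1>; <2 2 0>; <2 2 1>}
target <0 0 0> ∈ {TSO,PSO}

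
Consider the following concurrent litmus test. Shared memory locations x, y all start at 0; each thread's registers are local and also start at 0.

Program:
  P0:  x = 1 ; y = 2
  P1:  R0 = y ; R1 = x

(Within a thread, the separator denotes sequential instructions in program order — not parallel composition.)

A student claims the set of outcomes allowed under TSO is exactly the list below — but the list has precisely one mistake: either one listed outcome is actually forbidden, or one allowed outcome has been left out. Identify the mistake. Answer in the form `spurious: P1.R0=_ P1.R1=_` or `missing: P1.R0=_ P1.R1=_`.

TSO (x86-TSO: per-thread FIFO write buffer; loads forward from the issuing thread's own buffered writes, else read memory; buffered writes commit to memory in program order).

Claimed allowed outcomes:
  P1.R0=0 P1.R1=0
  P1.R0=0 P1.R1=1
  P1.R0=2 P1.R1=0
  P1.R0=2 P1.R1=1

spurious: P1.R0=2 P1.R1=0

outcome vector order: (P1.R0,P1.R1)
TSO (3): (0,0) (0,1) (2,1)
claimed∖TSO = {(2,0)}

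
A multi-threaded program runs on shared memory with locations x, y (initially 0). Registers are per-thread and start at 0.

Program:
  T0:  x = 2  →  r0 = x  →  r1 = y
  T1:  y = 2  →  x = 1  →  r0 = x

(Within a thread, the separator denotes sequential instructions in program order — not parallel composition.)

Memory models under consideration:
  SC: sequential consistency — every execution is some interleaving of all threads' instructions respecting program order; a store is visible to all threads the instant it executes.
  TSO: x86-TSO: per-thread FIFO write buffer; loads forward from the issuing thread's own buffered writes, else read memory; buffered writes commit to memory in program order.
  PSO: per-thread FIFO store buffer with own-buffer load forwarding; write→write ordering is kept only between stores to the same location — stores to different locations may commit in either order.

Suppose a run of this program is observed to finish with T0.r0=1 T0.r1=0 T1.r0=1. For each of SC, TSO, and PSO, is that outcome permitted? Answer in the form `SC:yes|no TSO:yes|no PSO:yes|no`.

outcome vector order: (T0.r0,T0.r1,T1.r0)
SC (4): <1 2 1> <2 0 1> <2 2 1> <2 2 2>
TSO (5): <1 2 1> <2 0 1> <2 0 2> <2 2 1> <2 2 2>
PSO (6): <1 0 1> <1 2 1> <2 0 1> <2 0 2> <2 2 1> <2 2 2>
target <1 0 1> ∈ {PSO}

SC:no TSO:no PSO:yes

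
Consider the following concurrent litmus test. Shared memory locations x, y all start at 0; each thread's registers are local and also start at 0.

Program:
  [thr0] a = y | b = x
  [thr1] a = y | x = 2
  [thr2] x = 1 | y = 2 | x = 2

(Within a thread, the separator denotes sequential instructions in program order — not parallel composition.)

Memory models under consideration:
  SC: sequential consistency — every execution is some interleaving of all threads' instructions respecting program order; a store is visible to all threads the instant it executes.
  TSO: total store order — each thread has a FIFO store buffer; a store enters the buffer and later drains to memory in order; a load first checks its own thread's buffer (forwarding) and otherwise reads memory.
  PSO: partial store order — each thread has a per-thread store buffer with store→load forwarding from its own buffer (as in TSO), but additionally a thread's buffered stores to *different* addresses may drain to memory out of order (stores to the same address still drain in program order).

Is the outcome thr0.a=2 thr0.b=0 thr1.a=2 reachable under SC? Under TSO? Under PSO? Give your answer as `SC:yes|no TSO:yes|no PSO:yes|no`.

SC:no TSO:no PSO:yes

outcome vector order: (thr0.a,thr0.b,thr1.a)
under SC → <0 0 0>; <0 0 2>; <0 1 0>; <0 1 2>; <0 2 0>; <0 2 2>; <2 1 0>; <2 1 2>; <2 2 0>; <2 2 2>
under TSO → <0 0 0>; <0 0 2>; <0 1 0>; <0 1 2>; <0 2 0>; <0 2 2>; <2 1 0>; <2 1 2>; <2 2 0>; <2 2 2>
under PSO → <0 0 0>; <0 0 2>; <0 1 0>; <0 1 2>; <0 2 0>; <0 2 2>; <2 0 0>; <2 0 2>; <2 1 0>; <2 1 2>; <2 2 0>; <2 2 2>
target <2 0 2> ∈ {PSO}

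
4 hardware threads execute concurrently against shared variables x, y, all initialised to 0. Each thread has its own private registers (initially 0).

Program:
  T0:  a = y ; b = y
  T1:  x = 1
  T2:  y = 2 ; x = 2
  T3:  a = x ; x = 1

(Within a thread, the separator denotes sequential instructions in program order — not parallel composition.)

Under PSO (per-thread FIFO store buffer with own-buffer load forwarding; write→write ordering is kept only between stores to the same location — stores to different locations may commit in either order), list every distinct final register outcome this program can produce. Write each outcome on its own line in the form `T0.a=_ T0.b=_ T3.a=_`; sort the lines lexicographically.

outcome vector order: (T0.a,T0.b,T3.a)
|PSO outcomes| = 9

T0.a=0 T0.b=0 T3.a=0
T0.a=0 T0.b=0 T3.a=1
T0.a=0 T0.b=0 T3.a=2
T0.a=0 T0.b=2 T3.a=0
T0.a=0 T0.b=2 T3.a=1
T0.a=0 T0.b=2 T3.a=2
T0.a=2 T0.b=2 T3.a=0
T0.a=2 T0.b=2 T3.a=1
T0.a=2 T0.b=2 T3.a=2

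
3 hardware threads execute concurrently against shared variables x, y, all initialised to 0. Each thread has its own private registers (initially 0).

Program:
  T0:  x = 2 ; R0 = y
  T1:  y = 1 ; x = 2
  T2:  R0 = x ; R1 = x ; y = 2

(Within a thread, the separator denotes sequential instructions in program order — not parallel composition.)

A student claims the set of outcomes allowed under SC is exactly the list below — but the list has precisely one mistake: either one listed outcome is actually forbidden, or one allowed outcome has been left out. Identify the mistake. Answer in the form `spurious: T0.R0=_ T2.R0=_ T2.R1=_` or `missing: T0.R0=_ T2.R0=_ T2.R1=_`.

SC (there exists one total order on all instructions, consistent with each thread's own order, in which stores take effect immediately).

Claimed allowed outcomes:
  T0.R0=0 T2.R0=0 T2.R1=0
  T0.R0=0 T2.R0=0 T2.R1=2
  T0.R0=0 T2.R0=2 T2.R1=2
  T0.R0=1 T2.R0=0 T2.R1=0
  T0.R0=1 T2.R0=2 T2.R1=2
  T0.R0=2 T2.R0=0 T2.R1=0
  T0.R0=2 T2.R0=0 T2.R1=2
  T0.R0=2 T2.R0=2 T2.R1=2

outcome vector order: (T0.R0,T2.R0,T2.R1)
SC: 9 outcomes — {0/0/0 0/0/2 0/2/2 1/0/0 1/0/2 1/2/2 2/0/0 2/0/2 2/2/2}
SC∖claimed = {1/0/2}

missing: T0.R0=1 T2.R0=0 T2.R1=2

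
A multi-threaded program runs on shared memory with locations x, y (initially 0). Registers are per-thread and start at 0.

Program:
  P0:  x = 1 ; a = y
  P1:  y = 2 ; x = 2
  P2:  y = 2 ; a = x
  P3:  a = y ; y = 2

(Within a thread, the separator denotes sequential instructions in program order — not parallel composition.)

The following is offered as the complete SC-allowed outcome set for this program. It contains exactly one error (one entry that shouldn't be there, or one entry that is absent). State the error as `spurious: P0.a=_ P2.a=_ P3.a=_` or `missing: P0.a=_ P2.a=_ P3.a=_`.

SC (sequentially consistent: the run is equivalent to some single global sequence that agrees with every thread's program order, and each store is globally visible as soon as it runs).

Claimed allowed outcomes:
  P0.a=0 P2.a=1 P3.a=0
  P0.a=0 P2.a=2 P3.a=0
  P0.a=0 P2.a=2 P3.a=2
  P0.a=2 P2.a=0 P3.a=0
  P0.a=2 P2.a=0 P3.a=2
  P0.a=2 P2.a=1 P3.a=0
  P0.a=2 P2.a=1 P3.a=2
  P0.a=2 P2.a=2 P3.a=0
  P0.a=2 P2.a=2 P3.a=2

missing: P0.a=0 P2.a=1 P3.a=2

outcome vector order: (P0.a,P2.a,P3.a)
[SC] allowed = {010, 012, 020, 022, 200, 202, 210, 212, 220, 222}
SC∖claimed = {012}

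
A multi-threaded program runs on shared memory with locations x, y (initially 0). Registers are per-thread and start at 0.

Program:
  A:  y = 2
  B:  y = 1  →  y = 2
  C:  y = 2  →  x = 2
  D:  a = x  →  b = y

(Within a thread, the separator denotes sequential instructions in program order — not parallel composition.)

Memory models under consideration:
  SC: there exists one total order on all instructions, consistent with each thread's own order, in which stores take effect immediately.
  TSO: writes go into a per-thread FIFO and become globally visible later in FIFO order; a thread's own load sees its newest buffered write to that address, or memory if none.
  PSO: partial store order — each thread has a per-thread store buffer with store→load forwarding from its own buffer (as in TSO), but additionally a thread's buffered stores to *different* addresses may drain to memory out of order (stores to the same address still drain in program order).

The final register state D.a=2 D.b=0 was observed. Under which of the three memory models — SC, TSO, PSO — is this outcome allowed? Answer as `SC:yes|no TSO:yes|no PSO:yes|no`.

SC:no TSO:no PSO:yes

outcome vector order: (D.a,D.b)
under SC → 0/0, 0/1, 0/2, 2/1, 2/2
under TSO → 0/0, 0/1, 0/2, 2/1, 2/2
under PSO → 0/0, 0/1, 0/2, 2/0, 2/1, 2/2
target 2/0 ∈ {PSO}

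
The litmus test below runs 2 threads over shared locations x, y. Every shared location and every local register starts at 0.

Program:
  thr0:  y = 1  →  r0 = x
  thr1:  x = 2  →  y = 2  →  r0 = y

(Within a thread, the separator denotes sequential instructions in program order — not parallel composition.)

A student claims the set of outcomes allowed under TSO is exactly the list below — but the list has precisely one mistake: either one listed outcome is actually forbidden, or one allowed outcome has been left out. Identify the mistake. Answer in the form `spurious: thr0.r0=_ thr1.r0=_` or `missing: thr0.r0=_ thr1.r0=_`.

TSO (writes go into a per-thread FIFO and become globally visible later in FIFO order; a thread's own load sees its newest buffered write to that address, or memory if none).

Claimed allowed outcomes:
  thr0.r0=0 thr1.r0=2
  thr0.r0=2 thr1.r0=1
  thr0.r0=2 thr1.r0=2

missing: thr0.r0=0 thr1.r0=1

outcome vector order: (thr0.r0,thr1.r0)
TSO (4): (0,1); (0,2); (2,1); (2,2)
TSO∖claimed = {(0,1)}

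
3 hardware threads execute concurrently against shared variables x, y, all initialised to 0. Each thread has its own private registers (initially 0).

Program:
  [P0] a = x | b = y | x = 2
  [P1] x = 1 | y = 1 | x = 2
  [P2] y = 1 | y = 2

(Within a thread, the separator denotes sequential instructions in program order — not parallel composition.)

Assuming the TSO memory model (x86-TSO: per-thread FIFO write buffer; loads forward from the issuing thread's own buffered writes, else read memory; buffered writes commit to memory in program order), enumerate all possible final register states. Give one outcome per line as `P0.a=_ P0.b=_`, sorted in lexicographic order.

P0.a=0 P0.b=0
P0.a=0 P0.b=1
P0.a=0 P0.b=2
P0.a=1 P0.b=0
P0.a=1 P0.b=1
P0.a=1 P0.b=2
P0.a=2 P0.b=1
P0.a=2 P0.b=2

outcome vector order: (P0.a,P0.b)
|TSO outcomes| = 8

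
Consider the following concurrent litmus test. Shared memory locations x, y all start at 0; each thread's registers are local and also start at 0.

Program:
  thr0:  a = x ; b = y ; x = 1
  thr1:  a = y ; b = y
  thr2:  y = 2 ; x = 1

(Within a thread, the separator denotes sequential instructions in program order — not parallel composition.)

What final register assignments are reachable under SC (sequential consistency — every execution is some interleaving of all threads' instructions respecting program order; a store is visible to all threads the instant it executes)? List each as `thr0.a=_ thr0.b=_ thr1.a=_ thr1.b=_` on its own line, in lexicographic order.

outcome vector order: (thr0.a,thr0.b,thr1.a,thr1.b)
|SC outcomes| = 9

thr0.a=0 thr0.b=0 thr1.a=0 thr1.b=0
thr0.a=0 thr0.b=0 thr1.a=0 thr1.b=2
thr0.a=0 thr0.b=0 thr1.a=2 thr1.b=2
thr0.a=0 thr0.b=2 thr1.a=0 thr1.b=0
thr0.a=0 thr0.b=2 thr1.a=0 thr1.b=2
thr0.a=0 thr0.b=2 thr1.a=2 thr1.b=2
thr0.a=1 thr0.b=2 thr1.a=0 thr1.b=0
thr0.a=1 thr0.b=2 thr1.a=0 thr1.b=2
thr0.a=1 thr0.b=2 thr1.a=2 thr1.b=2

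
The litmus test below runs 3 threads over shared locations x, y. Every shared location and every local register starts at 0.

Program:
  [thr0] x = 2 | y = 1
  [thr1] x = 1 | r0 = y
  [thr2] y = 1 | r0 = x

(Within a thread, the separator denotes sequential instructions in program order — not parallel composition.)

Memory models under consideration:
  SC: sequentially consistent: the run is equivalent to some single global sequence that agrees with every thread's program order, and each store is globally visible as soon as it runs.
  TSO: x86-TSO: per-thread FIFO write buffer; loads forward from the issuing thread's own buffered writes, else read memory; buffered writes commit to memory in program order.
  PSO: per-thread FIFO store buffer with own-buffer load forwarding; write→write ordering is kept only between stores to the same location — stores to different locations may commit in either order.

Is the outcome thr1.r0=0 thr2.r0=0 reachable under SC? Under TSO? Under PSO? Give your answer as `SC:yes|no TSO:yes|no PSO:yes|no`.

SC:no TSO:yes PSO:yes

outcome vector order: (thr1.r0,thr2.r0)
[SC] allowed = {(0,1); (0,2); (1,0); (1,1); (1,2)}
[TSO] allowed = {(0,0); (0,1); (0,2); (1,0); (1,1); (1,2)}
[PSO] allowed = {(0,0); (0,1); (0,2); (1,0); (1,1); (1,2)}
target (0,0) ∈ {TSO,PSO}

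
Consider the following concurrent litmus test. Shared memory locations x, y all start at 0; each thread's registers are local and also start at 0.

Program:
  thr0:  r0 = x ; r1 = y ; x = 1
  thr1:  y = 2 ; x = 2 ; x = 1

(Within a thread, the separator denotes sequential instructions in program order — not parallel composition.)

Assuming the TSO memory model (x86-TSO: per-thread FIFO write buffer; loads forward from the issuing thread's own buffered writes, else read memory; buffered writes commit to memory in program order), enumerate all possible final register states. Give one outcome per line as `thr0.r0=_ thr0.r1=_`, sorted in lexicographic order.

thr0.r0=0 thr0.r1=0
thr0.r0=0 thr0.r1=2
thr0.r0=1 thr0.r1=2
thr0.r0=2 thr0.r1=2

outcome vector order: (thr0.r0,thr0.r1)
|TSO outcomes| = 4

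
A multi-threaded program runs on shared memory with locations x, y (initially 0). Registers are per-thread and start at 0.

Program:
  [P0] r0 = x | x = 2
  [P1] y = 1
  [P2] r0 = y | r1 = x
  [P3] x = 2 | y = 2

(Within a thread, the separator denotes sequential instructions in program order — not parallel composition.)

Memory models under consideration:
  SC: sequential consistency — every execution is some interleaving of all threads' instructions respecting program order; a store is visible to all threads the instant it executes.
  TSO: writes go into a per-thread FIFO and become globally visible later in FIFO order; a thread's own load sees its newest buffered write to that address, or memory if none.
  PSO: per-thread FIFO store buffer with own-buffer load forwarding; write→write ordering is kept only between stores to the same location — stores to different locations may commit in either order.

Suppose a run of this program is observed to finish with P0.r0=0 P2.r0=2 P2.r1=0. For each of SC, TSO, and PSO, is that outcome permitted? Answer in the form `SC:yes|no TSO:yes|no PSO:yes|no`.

outcome vector order: (P0.r0,P2.r0,P2.r1)
SC: 10 outcomes — {0/0/0; 0/0/2; 0/1/0; 0/1/2; 0/2/2; 2/0/0; 2/0/2; 2/1/0; 2/1/2; 2/2/2}
TSO: 10 outcomes — {0/0/0; 0/0/2; 0/1/0; 0/1/2; 0/2/2; 2/0/0; 2/0/2; 2/1/0; 2/1/2; 2/2/2}
PSO: 12 outcomes — {0/0/0; 0/0/2; 0/1/0; 0/1/2; 0/2/0; 0/2/2; 2/0/0; 2/0/2; 2/1/0; 2/1/2; 2/2/0; 2/2/2}
target 0/2/0 ∈ {PSO}

SC:no TSO:no PSO:yes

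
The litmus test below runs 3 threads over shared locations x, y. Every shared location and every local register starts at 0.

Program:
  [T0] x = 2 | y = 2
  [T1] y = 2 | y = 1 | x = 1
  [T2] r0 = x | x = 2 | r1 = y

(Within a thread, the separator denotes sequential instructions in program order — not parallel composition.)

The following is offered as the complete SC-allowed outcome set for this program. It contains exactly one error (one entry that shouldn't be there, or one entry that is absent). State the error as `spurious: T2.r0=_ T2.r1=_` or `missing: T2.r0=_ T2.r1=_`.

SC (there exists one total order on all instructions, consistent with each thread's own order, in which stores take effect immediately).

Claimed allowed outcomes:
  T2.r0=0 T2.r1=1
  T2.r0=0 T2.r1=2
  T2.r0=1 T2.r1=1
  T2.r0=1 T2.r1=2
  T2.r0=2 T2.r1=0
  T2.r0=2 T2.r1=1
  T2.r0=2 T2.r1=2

outcome vector order: (T2.r0,T2.r1)
[SC] allowed = {00 01 02 11 12 20 21 22}
SC∖claimed = {00}

missing: T2.r0=0 T2.r1=0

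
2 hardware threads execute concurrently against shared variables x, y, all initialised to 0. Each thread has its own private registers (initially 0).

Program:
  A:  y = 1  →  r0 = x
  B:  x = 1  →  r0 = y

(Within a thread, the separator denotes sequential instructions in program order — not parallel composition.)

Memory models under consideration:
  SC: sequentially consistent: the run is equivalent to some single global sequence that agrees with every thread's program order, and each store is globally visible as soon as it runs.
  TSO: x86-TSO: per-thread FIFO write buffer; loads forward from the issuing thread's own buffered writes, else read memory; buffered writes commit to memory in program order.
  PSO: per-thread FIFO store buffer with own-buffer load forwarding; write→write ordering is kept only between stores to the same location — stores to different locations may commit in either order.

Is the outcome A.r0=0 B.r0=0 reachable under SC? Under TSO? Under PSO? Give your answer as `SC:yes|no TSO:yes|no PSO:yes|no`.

SC:no TSO:yes PSO:yes

outcome vector order: (A.r0,B.r0)
SC (3): 01, 10, 11
TSO (4): 00, 01, 10, 11
PSO (4): 00, 01, 10, 11
target 00 ∈ {TSO,PSO}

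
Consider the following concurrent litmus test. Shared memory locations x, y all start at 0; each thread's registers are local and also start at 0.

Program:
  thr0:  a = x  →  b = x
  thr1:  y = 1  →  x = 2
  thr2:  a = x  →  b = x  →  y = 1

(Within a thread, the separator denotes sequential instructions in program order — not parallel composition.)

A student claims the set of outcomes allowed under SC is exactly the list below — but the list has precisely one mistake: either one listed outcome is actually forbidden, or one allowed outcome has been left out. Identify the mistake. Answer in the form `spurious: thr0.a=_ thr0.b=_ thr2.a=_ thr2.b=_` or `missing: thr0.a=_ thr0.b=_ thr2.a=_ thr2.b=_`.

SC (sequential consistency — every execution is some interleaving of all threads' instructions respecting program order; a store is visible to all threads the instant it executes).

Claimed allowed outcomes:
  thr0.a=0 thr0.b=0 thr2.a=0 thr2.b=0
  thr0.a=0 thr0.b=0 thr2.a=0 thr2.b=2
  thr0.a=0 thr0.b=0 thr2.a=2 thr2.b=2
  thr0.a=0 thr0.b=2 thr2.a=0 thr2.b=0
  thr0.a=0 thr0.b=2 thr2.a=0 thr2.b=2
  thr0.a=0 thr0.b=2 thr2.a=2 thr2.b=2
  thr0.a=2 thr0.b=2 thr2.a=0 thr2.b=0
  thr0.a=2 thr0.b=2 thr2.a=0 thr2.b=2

missing: thr0.a=2 thr0.b=2 thr2.a=2 thr2.b=2

outcome vector order: (thr0.a,thr0.b,thr2.a,thr2.b)
under SC → 0000 0002 0022 0200 0202 0222 2200 2202 2222
SC∖claimed = {2222}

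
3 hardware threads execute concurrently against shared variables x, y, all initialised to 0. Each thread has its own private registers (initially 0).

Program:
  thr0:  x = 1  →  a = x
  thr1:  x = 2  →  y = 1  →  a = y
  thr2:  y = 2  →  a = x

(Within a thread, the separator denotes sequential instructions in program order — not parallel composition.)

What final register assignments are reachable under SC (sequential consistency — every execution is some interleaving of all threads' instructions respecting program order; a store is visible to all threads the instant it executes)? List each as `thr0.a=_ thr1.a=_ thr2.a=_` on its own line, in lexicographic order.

thr0.a=1 thr1.a=1 thr2.a=0
thr0.a=1 thr1.a=1 thr2.a=1
thr0.a=1 thr1.a=1 thr2.a=2
thr0.a=1 thr1.a=2 thr2.a=1
thr0.a=1 thr1.a=2 thr2.a=2
thr0.a=2 thr1.a=1 thr2.a=0
thr0.a=2 thr1.a=1 thr2.a=1
thr0.a=2 thr1.a=1 thr2.a=2
thr0.a=2 thr1.a=2 thr2.a=2

outcome vector order: (thr0.a,thr1.a,thr2.a)
|SC outcomes| = 9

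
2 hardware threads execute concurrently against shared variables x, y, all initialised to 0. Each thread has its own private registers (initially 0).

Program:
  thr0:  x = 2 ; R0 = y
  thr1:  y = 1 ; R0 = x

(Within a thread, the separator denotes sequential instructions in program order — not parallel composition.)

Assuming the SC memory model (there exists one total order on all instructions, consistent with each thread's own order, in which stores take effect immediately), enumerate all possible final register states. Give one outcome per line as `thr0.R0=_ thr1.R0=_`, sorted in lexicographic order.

thr0.R0=0 thr1.R0=2
thr0.R0=1 thr1.R0=0
thr0.R0=1 thr1.R0=2

outcome vector order: (thr0.R0,thr1.R0)
|SC outcomes| = 3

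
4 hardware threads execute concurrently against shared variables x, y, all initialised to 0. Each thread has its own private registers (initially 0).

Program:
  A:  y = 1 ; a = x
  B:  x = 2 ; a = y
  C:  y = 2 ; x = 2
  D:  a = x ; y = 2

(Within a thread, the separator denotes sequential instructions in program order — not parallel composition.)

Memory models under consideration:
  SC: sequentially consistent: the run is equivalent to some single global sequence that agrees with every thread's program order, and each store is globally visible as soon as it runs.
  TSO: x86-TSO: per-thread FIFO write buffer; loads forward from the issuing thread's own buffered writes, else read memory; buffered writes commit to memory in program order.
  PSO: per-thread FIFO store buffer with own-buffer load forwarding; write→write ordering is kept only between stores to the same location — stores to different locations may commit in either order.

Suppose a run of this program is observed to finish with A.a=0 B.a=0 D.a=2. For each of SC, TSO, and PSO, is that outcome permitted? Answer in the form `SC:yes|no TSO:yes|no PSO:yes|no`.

outcome vector order: (A.a,B.a,D.a)
[SC] allowed = {(0,1,0) (0,1,2) (0,2,0) (0,2,2) (2,0,0) (2,0,2) (2,1,0) (2,1,2) (2,2,0) (2,2,2)}
[TSO] allowed = {(0,0,0) (0,0,2) (0,1,0) (0,1,2) (0,2,0) (0,2,2) (2,0,0) (2,0,2) (2,1,0) (2,1,2) (2,2,0) (2,2,2)}
[PSO] allowed = {(0,0,0) (0,0,2) (0,1,0) (0,1,2) (0,2,0) (0,2,2) (2,0,0) (2,0,2) (2,1,0) (2,1,2) (2,2,0) (2,2,2)}
target (0,0,2) ∈ {TSO,PSO}

SC:no TSO:yes PSO:yes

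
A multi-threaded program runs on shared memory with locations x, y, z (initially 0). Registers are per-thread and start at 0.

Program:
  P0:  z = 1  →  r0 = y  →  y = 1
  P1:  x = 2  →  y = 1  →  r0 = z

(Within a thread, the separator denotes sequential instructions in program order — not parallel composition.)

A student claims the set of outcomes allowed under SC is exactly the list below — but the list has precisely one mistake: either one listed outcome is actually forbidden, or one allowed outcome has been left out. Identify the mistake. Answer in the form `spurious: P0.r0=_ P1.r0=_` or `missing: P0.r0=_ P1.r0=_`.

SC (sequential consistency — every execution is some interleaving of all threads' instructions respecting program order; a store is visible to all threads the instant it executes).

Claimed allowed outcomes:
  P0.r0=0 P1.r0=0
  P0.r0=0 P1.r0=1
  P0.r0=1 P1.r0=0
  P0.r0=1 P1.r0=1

outcome vector order: (P0.r0,P1.r0)
[SC] allowed = {<0 1>, <1 0>, <1 1>}
claimed∖SC = {<0 0>}

spurious: P0.r0=0 P1.r0=0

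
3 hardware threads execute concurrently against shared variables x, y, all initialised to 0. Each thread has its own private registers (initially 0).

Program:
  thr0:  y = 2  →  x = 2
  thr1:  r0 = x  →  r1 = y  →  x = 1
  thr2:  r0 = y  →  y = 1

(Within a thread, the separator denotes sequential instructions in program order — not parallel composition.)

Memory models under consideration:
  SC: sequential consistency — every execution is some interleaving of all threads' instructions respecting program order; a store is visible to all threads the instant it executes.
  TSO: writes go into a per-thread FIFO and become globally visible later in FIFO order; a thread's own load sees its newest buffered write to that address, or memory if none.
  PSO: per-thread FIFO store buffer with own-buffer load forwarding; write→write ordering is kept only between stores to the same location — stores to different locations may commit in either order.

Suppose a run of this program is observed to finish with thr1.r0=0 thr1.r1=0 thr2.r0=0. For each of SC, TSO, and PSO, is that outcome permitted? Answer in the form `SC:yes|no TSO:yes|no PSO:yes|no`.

SC:yes TSO:yes PSO:yes

outcome vector order: (thr1.r0,thr1.r1,thr2.r0)
SC (10): (0,0,0); (0,0,2); (0,1,0); (0,1,2); (0,2,0); (0,2,2); (2,1,0); (2,1,2); (2,2,0); (2,2,2)
TSO (10): (0,0,0); (0,0,2); (0,1,0); (0,1,2); (0,2,0); (0,2,2); (2,1,0); (2,1,2); (2,2,0); (2,2,2)
PSO (12): (0,0,0); (0,0,2); (0,1,0); (0,1,2); (0,2,0); (0,2,2); (2,0,0); (2,0,2); (2,1,0); (2,1,2); (2,2,0); (2,2,2)
target (0,0,0) ∈ {SC,TSO,PSO}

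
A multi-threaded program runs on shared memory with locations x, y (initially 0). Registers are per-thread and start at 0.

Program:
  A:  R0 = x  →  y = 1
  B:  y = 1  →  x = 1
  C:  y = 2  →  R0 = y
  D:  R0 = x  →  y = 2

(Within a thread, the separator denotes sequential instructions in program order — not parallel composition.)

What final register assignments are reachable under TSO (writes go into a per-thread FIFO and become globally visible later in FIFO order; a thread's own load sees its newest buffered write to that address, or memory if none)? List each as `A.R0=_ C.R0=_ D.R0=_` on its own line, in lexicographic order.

outcome vector order: (A.R0,C.R0,D.R0)
|TSO outcomes| = 8

A.R0=0 C.R0=1 D.R0=0
A.R0=0 C.R0=1 D.R0=1
A.R0=0 C.R0=2 D.R0=0
A.R0=0 C.R0=2 D.R0=1
A.R0=1 C.R0=1 D.R0=0
A.R0=1 C.R0=1 D.R0=1
A.R0=1 C.R0=2 D.R0=0
A.R0=1 C.R0=2 D.R0=1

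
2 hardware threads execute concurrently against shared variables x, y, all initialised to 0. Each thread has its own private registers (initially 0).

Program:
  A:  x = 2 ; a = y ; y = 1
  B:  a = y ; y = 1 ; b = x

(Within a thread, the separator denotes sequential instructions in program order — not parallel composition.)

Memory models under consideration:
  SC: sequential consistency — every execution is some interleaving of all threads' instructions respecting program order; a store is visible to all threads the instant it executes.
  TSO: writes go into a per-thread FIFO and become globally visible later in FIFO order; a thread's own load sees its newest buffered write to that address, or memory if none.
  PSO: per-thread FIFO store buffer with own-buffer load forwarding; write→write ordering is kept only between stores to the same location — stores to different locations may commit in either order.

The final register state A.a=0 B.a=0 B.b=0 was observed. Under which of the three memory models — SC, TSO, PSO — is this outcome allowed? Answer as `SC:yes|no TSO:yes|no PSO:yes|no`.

outcome vector order: (A.a,B.a,B.b)
SC: 4 outcomes — {002 012 100 102}
TSO: 5 outcomes — {000 002 012 100 102}
PSO: 6 outcomes — {000 002 010 012 100 102}
target 000 ∈ {TSO,PSO}

SC:no TSO:yes PSO:yes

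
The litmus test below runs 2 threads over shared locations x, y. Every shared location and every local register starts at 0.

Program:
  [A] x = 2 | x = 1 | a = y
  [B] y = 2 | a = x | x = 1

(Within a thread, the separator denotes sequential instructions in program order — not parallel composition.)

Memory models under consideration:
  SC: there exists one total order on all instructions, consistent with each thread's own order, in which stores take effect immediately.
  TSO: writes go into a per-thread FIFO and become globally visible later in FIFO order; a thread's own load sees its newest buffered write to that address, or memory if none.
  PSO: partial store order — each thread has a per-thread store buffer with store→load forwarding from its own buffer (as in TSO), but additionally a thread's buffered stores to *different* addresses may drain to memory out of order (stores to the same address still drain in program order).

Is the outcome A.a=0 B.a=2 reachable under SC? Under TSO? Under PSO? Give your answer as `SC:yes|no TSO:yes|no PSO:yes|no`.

outcome vector order: (A.a,B.a)
SC (4): <0 1> <2 0> <2 1> <2 2>
TSO (6): <0 0> <0 1> <0 2> <2 0> <2 1> <2 2>
PSO (6): <0 0> <0 1> <0 2> <2 0> <2 1> <2 2>
target <0 2> ∈ {TSO,PSO}

SC:no TSO:yes PSO:yes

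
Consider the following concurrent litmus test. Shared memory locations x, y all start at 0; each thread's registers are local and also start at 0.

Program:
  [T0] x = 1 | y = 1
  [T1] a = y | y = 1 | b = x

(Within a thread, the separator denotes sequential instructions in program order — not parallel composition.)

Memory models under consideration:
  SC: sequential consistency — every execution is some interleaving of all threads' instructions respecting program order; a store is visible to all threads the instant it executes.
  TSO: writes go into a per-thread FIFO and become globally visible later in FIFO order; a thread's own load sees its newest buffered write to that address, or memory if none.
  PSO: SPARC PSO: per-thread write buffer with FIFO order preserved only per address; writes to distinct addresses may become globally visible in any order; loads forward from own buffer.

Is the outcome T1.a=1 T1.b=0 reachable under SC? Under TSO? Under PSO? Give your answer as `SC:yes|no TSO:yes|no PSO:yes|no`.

outcome vector order: (T1.a,T1.b)
under SC → (0,0); (0,1); (1,1)
under TSO → (0,0); (0,1); (1,1)
under PSO → (0,0); (0,1); (1,0); (1,1)
target (1,0) ∈ {PSO}

SC:no TSO:no PSO:yes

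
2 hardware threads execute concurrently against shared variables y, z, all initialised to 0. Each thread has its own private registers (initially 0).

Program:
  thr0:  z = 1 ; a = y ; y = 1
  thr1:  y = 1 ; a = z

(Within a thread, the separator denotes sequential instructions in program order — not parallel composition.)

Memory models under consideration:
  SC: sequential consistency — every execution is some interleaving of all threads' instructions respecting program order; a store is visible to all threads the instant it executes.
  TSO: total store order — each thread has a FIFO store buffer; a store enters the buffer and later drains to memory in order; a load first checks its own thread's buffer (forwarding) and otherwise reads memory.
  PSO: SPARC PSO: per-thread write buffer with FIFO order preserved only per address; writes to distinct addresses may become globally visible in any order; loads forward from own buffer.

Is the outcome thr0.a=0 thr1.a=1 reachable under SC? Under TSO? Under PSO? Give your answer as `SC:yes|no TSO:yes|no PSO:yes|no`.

SC:yes TSO:yes PSO:yes

outcome vector order: (thr0.a,thr1.a)
SC: 3 outcomes — {01; 10; 11}
TSO: 4 outcomes — {00; 01; 10; 11}
PSO: 4 outcomes — {00; 01; 10; 11}
target 01 ∈ {SC,TSO,PSO}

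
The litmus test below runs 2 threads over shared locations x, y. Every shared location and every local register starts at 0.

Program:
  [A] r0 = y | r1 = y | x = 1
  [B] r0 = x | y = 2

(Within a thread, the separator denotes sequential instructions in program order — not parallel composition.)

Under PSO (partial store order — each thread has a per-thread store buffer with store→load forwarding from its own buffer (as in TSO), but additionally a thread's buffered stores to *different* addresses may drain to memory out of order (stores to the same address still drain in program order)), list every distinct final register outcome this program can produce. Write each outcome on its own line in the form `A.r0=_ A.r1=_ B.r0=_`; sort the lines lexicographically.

outcome vector order: (A.r0,A.r1,B.r0)
|PSO outcomes| = 4

A.r0=0 A.r1=0 B.r0=0
A.r0=0 A.r1=0 B.r0=1
A.r0=0 A.r1=2 B.r0=0
A.r0=2 A.r1=2 B.r0=0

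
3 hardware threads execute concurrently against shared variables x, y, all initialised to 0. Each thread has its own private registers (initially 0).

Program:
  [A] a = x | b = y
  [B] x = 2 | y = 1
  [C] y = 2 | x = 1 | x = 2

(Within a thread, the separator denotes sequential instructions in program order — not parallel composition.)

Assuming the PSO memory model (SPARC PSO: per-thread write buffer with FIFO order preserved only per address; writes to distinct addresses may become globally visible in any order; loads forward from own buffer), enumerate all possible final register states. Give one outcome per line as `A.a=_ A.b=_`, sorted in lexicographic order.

A.a=0 A.b=0
A.a=0 A.b=1
A.a=0 A.b=2
A.a=1 A.b=0
A.a=1 A.b=1
A.a=1 A.b=2
A.a=2 A.b=0
A.a=2 A.b=1
A.a=2 A.b=2

outcome vector order: (A.a,A.b)
|PSO outcomes| = 9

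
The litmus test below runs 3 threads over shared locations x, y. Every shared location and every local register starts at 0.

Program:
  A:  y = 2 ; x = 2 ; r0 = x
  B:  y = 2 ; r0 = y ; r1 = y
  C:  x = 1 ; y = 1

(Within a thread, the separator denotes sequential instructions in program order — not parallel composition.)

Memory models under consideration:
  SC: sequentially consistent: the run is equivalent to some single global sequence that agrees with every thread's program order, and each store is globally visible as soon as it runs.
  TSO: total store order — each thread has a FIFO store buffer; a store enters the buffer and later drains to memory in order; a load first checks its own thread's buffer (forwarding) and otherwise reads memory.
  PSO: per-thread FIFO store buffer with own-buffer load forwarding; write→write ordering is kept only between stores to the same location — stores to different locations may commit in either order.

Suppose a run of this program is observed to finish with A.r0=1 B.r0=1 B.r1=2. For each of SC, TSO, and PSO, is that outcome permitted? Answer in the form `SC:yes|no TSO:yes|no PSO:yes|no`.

SC:no TSO:no PSO:yes

outcome vector order: (A.r0,B.r0,B.r1)
SC (7): (1,1,1); (1,2,1); (1,2,2); (2,1,1); (2,1,2); (2,2,1); (2,2,2)
TSO (7): (1,1,1); (1,2,1); (1,2,2); (2,1,1); (2,1,2); (2,2,1); (2,2,2)
PSO (8): (1,1,1); (1,1,2); (1,2,1); (1,2,2); (2,1,1); (2,1,2); (2,2,1); (2,2,2)
target (1,1,2) ∈ {PSO}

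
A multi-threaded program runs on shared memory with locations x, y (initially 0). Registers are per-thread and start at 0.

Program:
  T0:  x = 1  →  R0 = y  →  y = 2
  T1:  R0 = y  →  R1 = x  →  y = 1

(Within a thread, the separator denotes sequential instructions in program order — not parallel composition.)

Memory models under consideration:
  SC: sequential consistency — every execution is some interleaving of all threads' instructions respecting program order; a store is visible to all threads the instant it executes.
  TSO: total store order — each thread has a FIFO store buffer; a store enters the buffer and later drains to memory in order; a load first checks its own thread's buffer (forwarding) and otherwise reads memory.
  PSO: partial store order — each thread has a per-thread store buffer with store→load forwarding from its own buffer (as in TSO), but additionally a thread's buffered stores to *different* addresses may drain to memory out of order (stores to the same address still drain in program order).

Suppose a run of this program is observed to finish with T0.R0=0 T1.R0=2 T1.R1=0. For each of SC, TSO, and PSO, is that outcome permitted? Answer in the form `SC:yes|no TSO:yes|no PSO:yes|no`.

outcome vector order: (T0.R0,T1.R0,T1.R1)
SC (5): 000; 001; 021; 100; 101
TSO (5): 000; 001; 021; 100; 101
PSO (6): 000; 001; 020; 021; 100; 101
target 020 ∈ {PSO}

SC:no TSO:no PSO:yes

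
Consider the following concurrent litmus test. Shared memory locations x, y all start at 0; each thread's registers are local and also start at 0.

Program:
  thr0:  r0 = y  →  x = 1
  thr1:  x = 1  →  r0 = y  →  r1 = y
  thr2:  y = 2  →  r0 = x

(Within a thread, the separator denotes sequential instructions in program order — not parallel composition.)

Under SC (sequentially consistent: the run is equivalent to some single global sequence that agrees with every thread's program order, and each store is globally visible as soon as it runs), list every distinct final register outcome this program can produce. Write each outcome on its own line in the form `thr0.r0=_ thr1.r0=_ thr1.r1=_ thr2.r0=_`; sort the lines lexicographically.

outcome vector order: (thr0.r0,thr1.r0,thr1.r1,thr2.r0)
|SC outcomes| = 8

thr0.r0=0 thr1.r0=0 thr1.r1=0 thr2.r0=1
thr0.r0=0 thr1.r0=0 thr1.r1=2 thr2.r0=1
thr0.r0=0 thr1.r0=2 thr1.r1=2 thr2.r0=0
thr0.r0=0 thr1.r0=2 thr1.r1=2 thr2.r0=1
thr0.r0=2 thr1.r0=0 thr1.r1=0 thr2.r0=1
thr0.r0=2 thr1.r0=0 thr1.r1=2 thr2.r0=1
thr0.r0=2 thr1.r0=2 thr1.r1=2 thr2.r0=0
thr0.r0=2 thr1.r0=2 thr1.r1=2 thr2.r0=1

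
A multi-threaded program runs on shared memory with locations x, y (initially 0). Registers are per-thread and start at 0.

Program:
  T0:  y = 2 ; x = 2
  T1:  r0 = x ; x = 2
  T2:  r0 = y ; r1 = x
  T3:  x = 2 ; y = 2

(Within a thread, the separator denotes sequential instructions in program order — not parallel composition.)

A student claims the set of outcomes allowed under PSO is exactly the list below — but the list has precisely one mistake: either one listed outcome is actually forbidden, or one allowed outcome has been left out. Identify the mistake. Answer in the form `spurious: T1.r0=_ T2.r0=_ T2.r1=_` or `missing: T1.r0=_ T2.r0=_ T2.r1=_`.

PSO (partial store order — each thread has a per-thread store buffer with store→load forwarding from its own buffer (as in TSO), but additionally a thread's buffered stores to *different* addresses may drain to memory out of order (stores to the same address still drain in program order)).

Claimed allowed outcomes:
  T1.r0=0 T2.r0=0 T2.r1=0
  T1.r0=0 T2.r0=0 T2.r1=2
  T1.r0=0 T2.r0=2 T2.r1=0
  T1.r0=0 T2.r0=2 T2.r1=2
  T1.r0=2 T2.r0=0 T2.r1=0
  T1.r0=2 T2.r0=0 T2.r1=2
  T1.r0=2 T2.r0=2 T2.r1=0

missing: T1.r0=2 T2.r0=2 T2.r1=2

outcome vector order: (T1.r0,T2.r0,T2.r1)
PSO (8): (0,0,0), (0,0,2), (0,2,0), (0,2,2), (2,0,0), (2,0,2), (2,2,0), (2,2,2)
PSO∖claimed = {(2,2,2)}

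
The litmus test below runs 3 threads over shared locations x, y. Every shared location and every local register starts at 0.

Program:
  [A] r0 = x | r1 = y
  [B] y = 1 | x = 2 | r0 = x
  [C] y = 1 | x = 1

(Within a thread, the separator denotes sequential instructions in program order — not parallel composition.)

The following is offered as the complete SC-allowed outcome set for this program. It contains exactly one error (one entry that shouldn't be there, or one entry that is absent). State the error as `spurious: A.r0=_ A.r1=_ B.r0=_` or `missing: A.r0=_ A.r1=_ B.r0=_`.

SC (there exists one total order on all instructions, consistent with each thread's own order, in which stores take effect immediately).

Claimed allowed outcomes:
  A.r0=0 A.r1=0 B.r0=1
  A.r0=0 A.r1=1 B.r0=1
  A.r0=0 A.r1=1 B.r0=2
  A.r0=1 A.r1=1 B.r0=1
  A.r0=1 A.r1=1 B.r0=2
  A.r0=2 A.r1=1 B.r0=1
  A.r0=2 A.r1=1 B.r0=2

outcome vector order: (A.r0,A.r1,B.r0)
under SC → 001, 002, 011, 012, 111, 112, 211, 212
SC∖claimed = {002}

missing: A.r0=0 A.r1=0 B.r0=2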